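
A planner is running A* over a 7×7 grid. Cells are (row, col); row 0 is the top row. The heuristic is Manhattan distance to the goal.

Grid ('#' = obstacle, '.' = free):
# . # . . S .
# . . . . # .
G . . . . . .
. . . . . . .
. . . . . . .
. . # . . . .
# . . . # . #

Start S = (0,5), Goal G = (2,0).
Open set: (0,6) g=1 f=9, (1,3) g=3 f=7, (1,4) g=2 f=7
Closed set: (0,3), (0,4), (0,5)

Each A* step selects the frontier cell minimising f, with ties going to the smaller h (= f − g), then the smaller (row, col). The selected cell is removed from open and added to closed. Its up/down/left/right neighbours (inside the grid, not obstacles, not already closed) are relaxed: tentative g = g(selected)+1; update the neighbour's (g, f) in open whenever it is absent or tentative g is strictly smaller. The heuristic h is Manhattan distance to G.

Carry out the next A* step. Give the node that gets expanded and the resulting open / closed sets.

expanded=(1,3); open=[(0,6) g=1 f=9, (1,2) g=4 f=7, (1,4) g=2 f=7, (2,3) g=4 f=7]; closed=[(0,3), (0,4), (0,5), (1,3)]

step 1: expand (1,3) (f=7, h=4) → closed; open now [(0,6) g=1 f=9, (1,2) g=4 f=7, (1,4) g=2 f=7, (2,3) g=4 f=7]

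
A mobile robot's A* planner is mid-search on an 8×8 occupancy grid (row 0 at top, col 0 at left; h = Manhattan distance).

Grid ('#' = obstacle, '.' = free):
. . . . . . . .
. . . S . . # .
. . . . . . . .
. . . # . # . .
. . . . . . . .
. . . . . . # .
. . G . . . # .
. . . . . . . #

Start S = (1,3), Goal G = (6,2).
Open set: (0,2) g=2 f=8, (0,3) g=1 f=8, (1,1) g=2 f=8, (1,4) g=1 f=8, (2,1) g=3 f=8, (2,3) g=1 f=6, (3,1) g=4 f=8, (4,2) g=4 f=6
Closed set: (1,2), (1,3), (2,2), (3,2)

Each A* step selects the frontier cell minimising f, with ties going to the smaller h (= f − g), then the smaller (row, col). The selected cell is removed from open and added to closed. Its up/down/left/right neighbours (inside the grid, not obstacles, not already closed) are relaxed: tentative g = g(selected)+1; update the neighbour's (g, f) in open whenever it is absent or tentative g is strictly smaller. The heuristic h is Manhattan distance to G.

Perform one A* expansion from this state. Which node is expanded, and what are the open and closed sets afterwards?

step 1: expand (4,2) (f=6, h=2) → closed; open now [(0,2) g=2 f=8, (0,3) g=1 f=8, (1,1) g=2 f=8, (1,4) g=1 f=8, (2,1) g=3 f=8, (2,3) g=1 f=6, (3,1) g=4 f=8, (4,1) g=5 f=8, (4,3) g=5 f=8, (5,2) g=5 f=6]

expanded=(4,2); open=[(0,2) g=2 f=8, (0,3) g=1 f=8, (1,1) g=2 f=8, (1,4) g=1 f=8, (2,1) g=3 f=8, (2,3) g=1 f=6, (3,1) g=4 f=8, (4,1) g=5 f=8, (4,3) g=5 f=8, (5,2) g=5 f=6]; closed=[(1,2), (1,3), (2,2), (3,2), (4,2)]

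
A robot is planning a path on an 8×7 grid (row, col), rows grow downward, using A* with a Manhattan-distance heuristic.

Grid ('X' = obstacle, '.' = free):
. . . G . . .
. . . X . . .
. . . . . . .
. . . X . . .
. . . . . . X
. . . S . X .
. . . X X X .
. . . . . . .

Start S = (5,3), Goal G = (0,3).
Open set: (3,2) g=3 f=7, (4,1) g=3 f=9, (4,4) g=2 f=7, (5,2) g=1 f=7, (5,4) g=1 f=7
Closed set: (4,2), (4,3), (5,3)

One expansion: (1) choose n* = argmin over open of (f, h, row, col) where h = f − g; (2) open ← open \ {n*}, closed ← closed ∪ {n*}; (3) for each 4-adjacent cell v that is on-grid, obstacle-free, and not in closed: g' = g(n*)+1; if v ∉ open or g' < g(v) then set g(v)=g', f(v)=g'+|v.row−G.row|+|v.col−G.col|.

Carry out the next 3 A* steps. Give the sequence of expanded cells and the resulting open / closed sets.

order=[(3,2) → (2,2) → (1,2)]; open=[(0,2) g=6 f=7, (1,1) g=6 f=9, (2,1) g=5 f=9, (2,3) g=5 f=7, (3,1) g=4 f=9, (4,1) g=3 f=9, (4,4) g=2 f=7, (5,2) g=1 f=7, (5,4) g=1 f=7]; closed=[(1,2), (2,2), (3,2), (4,2), (4,3), (5,3)]

step 1: expand (3,2) (f=7, h=4) → closed; open now [(2,2) g=4 f=7, (3,1) g=4 f=9, (4,1) g=3 f=9, (4,4) g=2 f=7, (5,2) g=1 f=7, (5,4) g=1 f=7]
step 2: expand (2,2) (f=7, h=3) → closed; open now [(1,2) g=5 f=7, (2,1) g=5 f=9, (2,3) g=5 f=7, (3,1) g=4 f=9, (4,1) g=3 f=9, (4,4) g=2 f=7, (5,2) g=1 f=7, (5,4) g=1 f=7]
step 3: expand (1,2) (f=7, h=2) → closed; open now [(0,2) g=6 f=7, (1,1) g=6 f=9, (2,1) g=5 f=9, (2,3) g=5 f=7, (3,1) g=4 f=9, (4,1) g=3 f=9, (4,4) g=2 f=7, (5,2) g=1 f=7, (5,4) g=1 f=7]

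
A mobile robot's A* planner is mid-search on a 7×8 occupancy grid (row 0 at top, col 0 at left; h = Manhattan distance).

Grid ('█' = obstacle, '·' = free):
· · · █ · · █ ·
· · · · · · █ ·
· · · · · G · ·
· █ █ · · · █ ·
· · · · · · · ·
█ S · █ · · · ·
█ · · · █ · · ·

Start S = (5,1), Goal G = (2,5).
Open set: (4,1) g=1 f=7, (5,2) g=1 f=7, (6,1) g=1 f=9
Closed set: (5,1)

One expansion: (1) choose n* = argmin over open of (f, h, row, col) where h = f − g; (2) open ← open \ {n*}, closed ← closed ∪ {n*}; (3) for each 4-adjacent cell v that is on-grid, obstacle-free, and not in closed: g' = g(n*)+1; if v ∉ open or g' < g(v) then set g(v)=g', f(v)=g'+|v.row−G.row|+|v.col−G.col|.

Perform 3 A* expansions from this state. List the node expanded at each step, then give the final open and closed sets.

order=[(4,1) → (4,2) → (4,3)]; open=[(3,3) g=4 f=7, (4,0) g=2 f=9, (4,4) g=4 f=7, (5,2) g=1 f=7, (6,1) g=1 f=9]; closed=[(4,1), (4,2), (4,3), (5,1)]

step 1: expand (4,1) (f=7, h=6) → closed; open now [(4,0) g=2 f=9, (4,2) g=2 f=7, (5,2) g=1 f=7, (6,1) g=1 f=9]
step 2: expand (4,2) (f=7, h=5) → closed; open now [(4,0) g=2 f=9, (4,3) g=3 f=7, (5,2) g=1 f=7, (6,1) g=1 f=9]
step 3: expand (4,3) (f=7, h=4) → closed; open now [(3,3) g=4 f=7, (4,0) g=2 f=9, (4,4) g=4 f=7, (5,2) g=1 f=7, (6,1) g=1 f=9]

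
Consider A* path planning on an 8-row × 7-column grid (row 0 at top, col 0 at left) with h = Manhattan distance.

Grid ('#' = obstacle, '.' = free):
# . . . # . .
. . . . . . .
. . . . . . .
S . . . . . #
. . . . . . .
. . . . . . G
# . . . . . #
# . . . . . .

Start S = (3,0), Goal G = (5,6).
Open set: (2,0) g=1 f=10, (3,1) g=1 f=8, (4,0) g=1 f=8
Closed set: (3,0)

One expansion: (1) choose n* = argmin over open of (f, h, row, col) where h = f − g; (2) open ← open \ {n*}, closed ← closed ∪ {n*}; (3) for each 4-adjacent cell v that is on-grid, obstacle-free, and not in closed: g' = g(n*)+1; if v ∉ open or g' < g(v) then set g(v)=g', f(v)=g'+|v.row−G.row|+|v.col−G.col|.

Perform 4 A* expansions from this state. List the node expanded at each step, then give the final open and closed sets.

step 1: expand (3,1) (f=8, h=7) → closed; open now [(2,0) g=1 f=10, (2,1) g=2 f=10, (3,2) g=2 f=8, (4,0) g=1 f=8, (4,1) g=2 f=8]
step 2: expand (3,2) (f=8, h=6) → closed; open now [(2,0) g=1 f=10, (2,1) g=2 f=10, (2,2) g=3 f=10, (3,3) g=3 f=8, (4,0) g=1 f=8, (4,1) g=2 f=8, (4,2) g=3 f=8]
step 3: expand (3,3) (f=8, h=5) → closed; open now [(2,0) g=1 f=10, (2,1) g=2 f=10, (2,2) g=3 f=10, (2,3) g=4 f=10, (3,4) g=4 f=8, (4,0) g=1 f=8, (4,1) g=2 f=8, (4,2) g=3 f=8, (4,3) g=4 f=8]
step 4: expand (3,4) (f=8, h=4) → closed; open now [(2,0) g=1 f=10, (2,1) g=2 f=10, (2,2) g=3 f=10, (2,3) g=4 f=10, (2,4) g=5 f=10, (3,5) g=5 f=8, (4,0) g=1 f=8, (4,1) g=2 f=8, (4,2) g=3 f=8, (4,3) g=4 f=8, (4,4) g=5 f=8]

order=[(3,1) → (3,2) → (3,3) → (3,4)]; open=[(2,0) g=1 f=10, (2,1) g=2 f=10, (2,2) g=3 f=10, (2,3) g=4 f=10, (2,4) g=5 f=10, (3,5) g=5 f=8, (4,0) g=1 f=8, (4,1) g=2 f=8, (4,2) g=3 f=8, (4,3) g=4 f=8, (4,4) g=5 f=8]; closed=[(3,0), (3,1), (3,2), (3,3), (3,4)]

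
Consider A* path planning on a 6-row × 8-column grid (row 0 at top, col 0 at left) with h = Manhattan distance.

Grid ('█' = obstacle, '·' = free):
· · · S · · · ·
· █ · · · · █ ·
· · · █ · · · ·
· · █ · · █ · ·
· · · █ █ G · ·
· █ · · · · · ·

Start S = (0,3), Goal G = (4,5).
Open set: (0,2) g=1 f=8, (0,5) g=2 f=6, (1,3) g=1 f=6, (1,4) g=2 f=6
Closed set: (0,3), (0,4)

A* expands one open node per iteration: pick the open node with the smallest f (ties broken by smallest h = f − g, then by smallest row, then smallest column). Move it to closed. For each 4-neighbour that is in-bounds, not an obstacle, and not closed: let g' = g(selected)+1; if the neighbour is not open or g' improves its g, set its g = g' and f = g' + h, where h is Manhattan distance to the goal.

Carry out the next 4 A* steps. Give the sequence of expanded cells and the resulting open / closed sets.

step 1: expand (0,5) (f=6, h=4) → closed; open now [(0,2) g=1 f=8, (0,6) g=3 f=8, (1,3) g=1 f=6, (1,4) g=2 f=6, (1,5) g=3 f=6]
step 2: expand (1,5) (f=6, h=3) → closed; open now [(0,2) g=1 f=8, (0,6) g=3 f=8, (1,3) g=1 f=6, (1,4) g=2 f=6, (2,5) g=4 f=6]
step 3: expand (2,5) (f=6, h=2) → closed; open now [(0,2) g=1 f=8, (0,6) g=3 f=8, (1,3) g=1 f=6, (1,4) g=2 f=6, (2,4) g=5 f=8, (2,6) g=5 f=8]
step 4: expand (1,4) (f=6, h=4) → closed; open now [(0,2) g=1 f=8, (0,6) g=3 f=8, (1,3) g=1 f=6, (2,4) g=3 f=6, (2,6) g=5 f=8]

order=[(0,5) → (1,5) → (2,5) → (1,4)]; open=[(0,2) g=1 f=8, (0,6) g=3 f=8, (1,3) g=1 f=6, (2,4) g=3 f=6, (2,6) g=5 f=8]; closed=[(0,3), (0,4), (0,5), (1,4), (1,5), (2,5)]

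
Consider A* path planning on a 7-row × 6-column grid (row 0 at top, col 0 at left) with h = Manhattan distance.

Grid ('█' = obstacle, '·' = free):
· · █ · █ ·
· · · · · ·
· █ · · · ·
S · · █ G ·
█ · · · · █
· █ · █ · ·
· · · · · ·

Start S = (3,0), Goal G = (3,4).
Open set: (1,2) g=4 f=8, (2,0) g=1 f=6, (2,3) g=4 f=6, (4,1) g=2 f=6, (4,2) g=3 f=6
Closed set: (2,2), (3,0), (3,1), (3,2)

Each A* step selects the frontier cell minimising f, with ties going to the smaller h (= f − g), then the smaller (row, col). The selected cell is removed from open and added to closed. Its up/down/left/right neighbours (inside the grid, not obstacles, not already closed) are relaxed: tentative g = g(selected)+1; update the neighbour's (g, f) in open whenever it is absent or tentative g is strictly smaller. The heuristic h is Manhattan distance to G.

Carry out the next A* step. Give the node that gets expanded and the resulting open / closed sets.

expanded=(2,3); open=[(1,2) g=4 f=8, (1,3) g=5 f=8, (2,0) g=1 f=6, (2,4) g=5 f=6, (4,1) g=2 f=6, (4,2) g=3 f=6]; closed=[(2,2), (2,3), (3,0), (3,1), (3,2)]

step 1: expand (2,3) (f=6, h=2) → closed; open now [(1,2) g=4 f=8, (1,3) g=5 f=8, (2,0) g=1 f=6, (2,4) g=5 f=6, (4,1) g=2 f=6, (4,2) g=3 f=6]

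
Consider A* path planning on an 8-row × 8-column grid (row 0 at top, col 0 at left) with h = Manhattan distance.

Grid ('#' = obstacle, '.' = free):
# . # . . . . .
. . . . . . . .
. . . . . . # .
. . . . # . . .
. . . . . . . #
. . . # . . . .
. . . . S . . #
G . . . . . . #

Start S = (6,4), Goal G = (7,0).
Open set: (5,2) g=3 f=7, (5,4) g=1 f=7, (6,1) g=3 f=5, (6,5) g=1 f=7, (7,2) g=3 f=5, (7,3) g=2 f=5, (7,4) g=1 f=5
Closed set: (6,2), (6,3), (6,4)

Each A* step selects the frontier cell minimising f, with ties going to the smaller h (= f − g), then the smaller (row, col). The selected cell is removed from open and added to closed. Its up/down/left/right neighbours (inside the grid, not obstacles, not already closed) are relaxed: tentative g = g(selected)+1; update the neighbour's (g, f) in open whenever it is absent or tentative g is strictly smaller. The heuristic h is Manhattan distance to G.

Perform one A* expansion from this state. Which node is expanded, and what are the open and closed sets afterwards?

expanded=(6,1); open=[(5,1) g=4 f=7, (5,2) g=3 f=7, (5,4) g=1 f=7, (6,0) g=4 f=5, (6,5) g=1 f=7, (7,1) g=4 f=5, (7,2) g=3 f=5, (7,3) g=2 f=5, (7,4) g=1 f=5]; closed=[(6,1), (6,2), (6,3), (6,4)]

step 1: expand (6,1) (f=5, h=2) → closed; open now [(5,1) g=4 f=7, (5,2) g=3 f=7, (5,4) g=1 f=7, (6,0) g=4 f=5, (6,5) g=1 f=7, (7,1) g=4 f=5, (7,2) g=3 f=5, (7,3) g=2 f=5, (7,4) g=1 f=5]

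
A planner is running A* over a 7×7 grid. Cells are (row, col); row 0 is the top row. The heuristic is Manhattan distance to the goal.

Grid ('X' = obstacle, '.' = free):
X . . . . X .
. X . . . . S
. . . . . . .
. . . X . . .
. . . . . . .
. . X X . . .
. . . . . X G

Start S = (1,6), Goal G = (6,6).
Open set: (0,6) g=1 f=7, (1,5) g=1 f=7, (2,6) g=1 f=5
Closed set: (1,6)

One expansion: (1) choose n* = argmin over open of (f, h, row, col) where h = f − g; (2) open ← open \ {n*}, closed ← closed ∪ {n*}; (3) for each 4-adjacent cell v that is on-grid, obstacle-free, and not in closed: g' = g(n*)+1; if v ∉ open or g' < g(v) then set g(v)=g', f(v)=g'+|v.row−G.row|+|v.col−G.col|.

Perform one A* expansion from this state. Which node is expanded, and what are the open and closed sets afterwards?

step 1: expand (2,6) (f=5, h=4) → closed; open now [(0,6) g=1 f=7, (1,5) g=1 f=7, (2,5) g=2 f=7, (3,6) g=2 f=5]

expanded=(2,6); open=[(0,6) g=1 f=7, (1,5) g=1 f=7, (2,5) g=2 f=7, (3,6) g=2 f=5]; closed=[(1,6), (2,6)]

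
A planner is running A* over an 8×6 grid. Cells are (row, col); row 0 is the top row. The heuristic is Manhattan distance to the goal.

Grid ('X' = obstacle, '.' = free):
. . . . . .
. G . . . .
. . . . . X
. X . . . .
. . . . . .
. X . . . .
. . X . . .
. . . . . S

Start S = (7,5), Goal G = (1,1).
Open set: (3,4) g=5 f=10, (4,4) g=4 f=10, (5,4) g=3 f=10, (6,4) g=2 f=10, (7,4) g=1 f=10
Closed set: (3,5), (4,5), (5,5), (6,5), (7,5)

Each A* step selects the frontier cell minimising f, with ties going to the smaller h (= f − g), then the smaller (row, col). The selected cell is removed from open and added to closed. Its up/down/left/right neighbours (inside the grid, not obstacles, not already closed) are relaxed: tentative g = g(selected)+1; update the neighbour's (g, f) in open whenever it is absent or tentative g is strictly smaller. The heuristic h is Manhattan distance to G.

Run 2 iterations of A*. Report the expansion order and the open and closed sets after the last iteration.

order=[(3,4) → (2,4)]; open=[(1,4) g=7 f=10, (2,3) g=7 f=10, (3,3) g=6 f=10, (4,4) g=4 f=10, (5,4) g=3 f=10, (6,4) g=2 f=10, (7,4) g=1 f=10]; closed=[(2,4), (3,4), (3,5), (4,5), (5,5), (6,5), (7,5)]

step 1: expand (3,4) (f=10, h=5) → closed; open now [(2,4) g=6 f=10, (3,3) g=6 f=10, (4,4) g=4 f=10, (5,4) g=3 f=10, (6,4) g=2 f=10, (7,4) g=1 f=10]
step 2: expand (2,4) (f=10, h=4) → closed; open now [(1,4) g=7 f=10, (2,3) g=7 f=10, (3,3) g=6 f=10, (4,4) g=4 f=10, (5,4) g=3 f=10, (6,4) g=2 f=10, (7,4) g=1 f=10]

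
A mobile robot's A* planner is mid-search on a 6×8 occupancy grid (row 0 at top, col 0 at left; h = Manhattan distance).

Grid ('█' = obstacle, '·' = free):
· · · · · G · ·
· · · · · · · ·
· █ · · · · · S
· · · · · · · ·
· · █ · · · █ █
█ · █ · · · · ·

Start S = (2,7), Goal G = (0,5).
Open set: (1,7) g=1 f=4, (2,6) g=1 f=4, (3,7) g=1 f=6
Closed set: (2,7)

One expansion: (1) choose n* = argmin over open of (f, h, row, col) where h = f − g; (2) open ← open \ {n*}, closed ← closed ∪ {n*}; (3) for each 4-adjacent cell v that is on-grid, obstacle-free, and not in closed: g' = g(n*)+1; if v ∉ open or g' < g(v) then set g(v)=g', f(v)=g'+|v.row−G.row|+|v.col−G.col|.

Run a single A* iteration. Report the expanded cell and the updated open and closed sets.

step 1: expand (1,7) (f=4, h=3) → closed; open now [(0,7) g=2 f=4, (1,6) g=2 f=4, (2,6) g=1 f=4, (3,7) g=1 f=6]

expanded=(1,7); open=[(0,7) g=2 f=4, (1,6) g=2 f=4, (2,6) g=1 f=4, (3,7) g=1 f=6]; closed=[(1,7), (2,7)]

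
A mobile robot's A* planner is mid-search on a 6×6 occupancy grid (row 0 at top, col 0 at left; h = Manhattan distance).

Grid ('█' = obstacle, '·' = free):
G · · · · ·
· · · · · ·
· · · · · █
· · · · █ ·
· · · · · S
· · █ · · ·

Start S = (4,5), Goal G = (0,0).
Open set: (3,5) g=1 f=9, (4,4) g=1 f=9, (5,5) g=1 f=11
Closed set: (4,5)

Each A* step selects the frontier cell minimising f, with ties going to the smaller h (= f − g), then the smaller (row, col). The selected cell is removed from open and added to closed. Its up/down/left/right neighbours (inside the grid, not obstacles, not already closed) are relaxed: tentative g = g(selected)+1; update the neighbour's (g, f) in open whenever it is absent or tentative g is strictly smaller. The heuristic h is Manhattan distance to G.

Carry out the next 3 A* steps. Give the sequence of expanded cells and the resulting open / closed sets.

step 1: expand (3,5) (f=9, h=8) → closed; open now [(4,4) g=1 f=9, (5,5) g=1 f=11]
step 2: expand (4,4) (f=9, h=8) → closed; open now [(4,3) g=2 f=9, (5,4) g=2 f=11, (5,5) g=1 f=11]
step 3: expand (4,3) (f=9, h=7) → closed; open now [(3,3) g=3 f=9, (4,2) g=3 f=9, (5,3) g=3 f=11, (5,4) g=2 f=11, (5,5) g=1 f=11]

order=[(3,5) → (4,4) → (4,3)]; open=[(3,3) g=3 f=9, (4,2) g=3 f=9, (5,3) g=3 f=11, (5,4) g=2 f=11, (5,5) g=1 f=11]; closed=[(3,5), (4,3), (4,4), (4,5)]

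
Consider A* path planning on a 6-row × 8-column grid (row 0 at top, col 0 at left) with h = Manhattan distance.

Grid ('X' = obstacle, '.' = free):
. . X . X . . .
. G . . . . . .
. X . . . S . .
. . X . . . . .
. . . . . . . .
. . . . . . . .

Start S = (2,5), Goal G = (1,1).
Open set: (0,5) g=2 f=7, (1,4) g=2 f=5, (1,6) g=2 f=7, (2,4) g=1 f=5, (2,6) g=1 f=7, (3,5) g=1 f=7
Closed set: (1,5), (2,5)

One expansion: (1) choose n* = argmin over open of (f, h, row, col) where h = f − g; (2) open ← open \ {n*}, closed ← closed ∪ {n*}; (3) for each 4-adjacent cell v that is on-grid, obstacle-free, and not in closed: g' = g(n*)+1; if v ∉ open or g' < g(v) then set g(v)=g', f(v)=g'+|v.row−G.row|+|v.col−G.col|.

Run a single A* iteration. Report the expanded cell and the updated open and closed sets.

step 1: expand (1,4) (f=5, h=3) → closed; open now [(0,5) g=2 f=7, (1,3) g=3 f=5, (1,6) g=2 f=7, (2,4) g=1 f=5, (2,6) g=1 f=7, (3,5) g=1 f=7]

expanded=(1,4); open=[(0,5) g=2 f=7, (1,3) g=3 f=5, (1,6) g=2 f=7, (2,4) g=1 f=5, (2,6) g=1 f=7, (3,5) g=1 f=7]; closed=[(1,4), (1,5), (2,5)]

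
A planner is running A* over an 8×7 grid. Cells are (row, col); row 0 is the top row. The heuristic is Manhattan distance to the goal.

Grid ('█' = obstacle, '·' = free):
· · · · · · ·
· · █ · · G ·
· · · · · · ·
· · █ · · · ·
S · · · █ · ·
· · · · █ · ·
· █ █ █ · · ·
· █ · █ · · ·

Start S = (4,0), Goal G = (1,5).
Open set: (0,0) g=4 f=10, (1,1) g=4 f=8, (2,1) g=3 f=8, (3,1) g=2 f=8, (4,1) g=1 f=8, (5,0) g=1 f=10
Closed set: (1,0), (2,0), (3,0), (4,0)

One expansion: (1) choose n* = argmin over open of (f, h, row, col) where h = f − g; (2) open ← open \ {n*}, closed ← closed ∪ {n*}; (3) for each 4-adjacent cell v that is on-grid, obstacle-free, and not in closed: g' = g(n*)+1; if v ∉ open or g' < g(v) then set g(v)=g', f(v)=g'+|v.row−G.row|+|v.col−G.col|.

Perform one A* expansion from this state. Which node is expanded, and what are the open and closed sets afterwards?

expanded=(1,1); open=[(0,0) g=4 f=10, (0,1) g=5 f=10, (2,1) g=3 f=8, (3,1) g=2 f=8, (4,1) g=1 f=8, (5,0) g=1 f=10]; closed=[(1,0), (1,1), (2,0), (3,0), (4,0)]

step 1: expand (1,1) (f=8, h=4) → closed; open now [(0,0) g=4 f=10, (0,1) g=5 f=10, (2,1) g=3 f=8, (3,1) g=2 f=8, (4,1) g=1 f=8, (5,0) g=1 f=10]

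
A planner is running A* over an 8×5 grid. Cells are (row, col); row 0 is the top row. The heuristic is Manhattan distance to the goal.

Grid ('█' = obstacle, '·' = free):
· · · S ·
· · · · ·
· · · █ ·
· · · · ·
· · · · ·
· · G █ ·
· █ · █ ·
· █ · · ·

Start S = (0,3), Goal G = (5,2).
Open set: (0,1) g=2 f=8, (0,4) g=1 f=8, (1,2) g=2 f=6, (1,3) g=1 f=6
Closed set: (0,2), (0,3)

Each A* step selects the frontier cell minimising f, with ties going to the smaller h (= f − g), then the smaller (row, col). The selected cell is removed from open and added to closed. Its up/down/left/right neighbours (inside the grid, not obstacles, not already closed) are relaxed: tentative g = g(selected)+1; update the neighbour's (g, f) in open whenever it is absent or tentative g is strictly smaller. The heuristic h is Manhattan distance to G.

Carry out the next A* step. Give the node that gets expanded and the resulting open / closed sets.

step 1: expand (1,2) (f=6, h=4) → closed; open now [(0,1) g=2 f=8, (0,4) g=1 f=8, (1,1) g=3 f=8, (1,3) g=1 f=6, (2,2) g=3 f=6]

expanded=(1,2); open=[(0,1) g=2 f=8, (0,4) g=1 f=8, (1,1) g=3 f=8, (1,3) g=1 f=6, (2,2) g=3 f=6]; closed=[(0,2), (0,3), (1,2)]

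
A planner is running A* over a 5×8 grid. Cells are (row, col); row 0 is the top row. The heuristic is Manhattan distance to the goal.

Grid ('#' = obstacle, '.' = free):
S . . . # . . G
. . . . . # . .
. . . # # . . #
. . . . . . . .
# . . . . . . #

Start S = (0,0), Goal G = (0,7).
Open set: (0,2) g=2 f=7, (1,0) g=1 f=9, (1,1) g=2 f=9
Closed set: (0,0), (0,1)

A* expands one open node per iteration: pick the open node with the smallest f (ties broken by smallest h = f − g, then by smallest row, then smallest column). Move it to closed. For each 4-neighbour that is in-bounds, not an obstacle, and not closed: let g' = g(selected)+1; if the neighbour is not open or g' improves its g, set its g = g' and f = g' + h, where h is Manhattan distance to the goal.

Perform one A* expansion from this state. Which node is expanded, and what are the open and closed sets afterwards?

step 1: expand (0,2) (f=7, h=5) → closed; open now [(0,3) g=3 f=7, (1,0) g=1 f=9, (1,1) g=2 f=9, (1,2) g=3 f=9]

expanded=(0,2); open=[(0,3) g=3 f=7, (1,0) g=1 f=9, (1,1) g=2 f=9, (1,2) g=3 f=9]; closed=[(0,0), (0,1), (0,2)]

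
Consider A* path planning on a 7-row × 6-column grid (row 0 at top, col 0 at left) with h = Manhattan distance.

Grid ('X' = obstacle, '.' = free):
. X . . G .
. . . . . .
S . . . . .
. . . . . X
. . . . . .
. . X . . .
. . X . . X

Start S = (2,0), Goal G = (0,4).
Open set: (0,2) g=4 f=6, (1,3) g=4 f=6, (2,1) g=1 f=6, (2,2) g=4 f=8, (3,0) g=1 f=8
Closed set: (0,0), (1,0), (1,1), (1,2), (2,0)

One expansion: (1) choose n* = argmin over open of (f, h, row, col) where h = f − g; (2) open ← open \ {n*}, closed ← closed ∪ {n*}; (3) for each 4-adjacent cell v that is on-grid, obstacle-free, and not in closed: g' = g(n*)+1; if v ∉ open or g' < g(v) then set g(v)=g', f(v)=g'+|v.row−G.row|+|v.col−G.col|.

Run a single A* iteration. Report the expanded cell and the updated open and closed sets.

expanded=(0,2); open=[(0,3) g=5 f=6, (1,3) g=4 f=6, (2,1) g=1 f=6, (2,2) g=4 f=8, (3,0) g=1 f=8]; closed=[(0,0), (0,2), (1,0), (1,1), (1,2), (2,0)]

step 1: expand (0,2) (f=6, h=2) → closed; open now [(0,3) g=5 f=6, (1,3) g=4 f=6, (2,1) g=1 f=6, (2,2) g=4 f=8, (3,0) g=1 f=8]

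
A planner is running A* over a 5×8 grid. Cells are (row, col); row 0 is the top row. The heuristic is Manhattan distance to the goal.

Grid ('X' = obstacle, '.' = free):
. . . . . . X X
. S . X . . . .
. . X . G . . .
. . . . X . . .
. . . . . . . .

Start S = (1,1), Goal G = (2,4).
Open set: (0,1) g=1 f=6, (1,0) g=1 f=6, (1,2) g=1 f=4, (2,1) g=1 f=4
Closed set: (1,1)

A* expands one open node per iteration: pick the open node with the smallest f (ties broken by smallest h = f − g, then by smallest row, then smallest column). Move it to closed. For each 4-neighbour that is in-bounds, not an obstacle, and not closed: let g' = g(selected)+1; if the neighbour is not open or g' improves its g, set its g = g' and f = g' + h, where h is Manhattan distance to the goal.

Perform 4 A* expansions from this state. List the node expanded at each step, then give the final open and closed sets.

step 1: expand (1,2) (f=4, h=3) → closed; open now [(0,1) g=1 f=6, (0,2) g=2 f=6, (1,0) g=1 f=6, (2,1) g=1 f=4]
step 2: expand (2,1) (f=4, h=3) → closed; open now [(0,1) g=1 f=6, (0,2) g=2 f=6, (1,0) g=1 f=6, (2,0) g=2 f=6, (3,1) g=2 f=6]
step 3: expand (0,2) (f=6, h=4) → closed; open now [(0,1) g=1 f=6, (0,3) g=3 f=6, (1,0) g=1 f=6, (2,0) g=2 f=6, (3,1) g=2 f=6]
step 4: expand (0,3) (f=6, h=3) → closed; open now [(0,1) g=1 f=6, (0,4) g=4 f=6, (1,0) g=1 f=6, (2,0) g=2 f=6, (3,1) g=2 f=6]

order=[(1,2) → (2,1) → (0,2) → (0,3)]; open=[(0,1) g=1 f=6, (0,4) g=4 f=6, (1,0) g=1 f=6, (2,0) g=2 f=6, (3,1) g=2 f=6]; closed=[(0,2), (0,3), (1,1), (1,2), (2,1)]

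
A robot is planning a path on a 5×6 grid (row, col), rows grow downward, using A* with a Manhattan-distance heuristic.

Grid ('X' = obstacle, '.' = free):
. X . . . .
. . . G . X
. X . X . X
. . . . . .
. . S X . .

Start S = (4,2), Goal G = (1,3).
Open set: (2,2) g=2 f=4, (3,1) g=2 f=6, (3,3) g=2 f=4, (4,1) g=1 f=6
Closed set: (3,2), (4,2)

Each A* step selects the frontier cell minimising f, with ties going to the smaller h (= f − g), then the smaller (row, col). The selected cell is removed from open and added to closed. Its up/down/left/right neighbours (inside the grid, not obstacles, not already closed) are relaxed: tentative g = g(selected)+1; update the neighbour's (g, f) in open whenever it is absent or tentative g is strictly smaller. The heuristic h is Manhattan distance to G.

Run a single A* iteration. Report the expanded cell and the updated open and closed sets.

expanded=(2,2); open=[(1,2) g=3 f=4, (3,1) g=2 f=6, (3,3) g=2 f=4, (4,1) g=1 f=6]; closed=[(2,2), (3,2), (4,2)]

step 1: expand (2,2) (f=4, h=2) → closed; open now [(1,2) g=3 f=4, (3,1) g=2 f=6, (3,3) g=2 f=4, (4,1) g=1 f=6]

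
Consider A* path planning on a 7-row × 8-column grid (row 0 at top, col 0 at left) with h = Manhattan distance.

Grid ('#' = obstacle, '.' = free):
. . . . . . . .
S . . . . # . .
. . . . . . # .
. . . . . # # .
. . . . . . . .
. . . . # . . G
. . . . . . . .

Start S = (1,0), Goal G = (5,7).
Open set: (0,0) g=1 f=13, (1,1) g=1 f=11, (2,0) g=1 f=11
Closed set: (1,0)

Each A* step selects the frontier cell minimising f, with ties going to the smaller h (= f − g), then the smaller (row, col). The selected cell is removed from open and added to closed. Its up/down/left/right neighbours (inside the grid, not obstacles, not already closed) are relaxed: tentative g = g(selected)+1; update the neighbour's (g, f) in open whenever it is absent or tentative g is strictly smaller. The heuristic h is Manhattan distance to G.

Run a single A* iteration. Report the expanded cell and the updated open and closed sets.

expanded=(1,1); open=[(0,0) g=1 f=13, (0,1) g=2 f=13, (1,2) g=2 f=11, (2,0) g=1 f=11, (2,1) g=2 f=11]; closed=[(1,0), (1,1)]

step 1: expand (1,1) (f=11, h=10) → closed; open now [(0,0) g=1 f=13, (0,1) g=2 f=13, (1,2) g=2 f=11, (2,0) g=1 f=11, (2,1) g=2 f=11]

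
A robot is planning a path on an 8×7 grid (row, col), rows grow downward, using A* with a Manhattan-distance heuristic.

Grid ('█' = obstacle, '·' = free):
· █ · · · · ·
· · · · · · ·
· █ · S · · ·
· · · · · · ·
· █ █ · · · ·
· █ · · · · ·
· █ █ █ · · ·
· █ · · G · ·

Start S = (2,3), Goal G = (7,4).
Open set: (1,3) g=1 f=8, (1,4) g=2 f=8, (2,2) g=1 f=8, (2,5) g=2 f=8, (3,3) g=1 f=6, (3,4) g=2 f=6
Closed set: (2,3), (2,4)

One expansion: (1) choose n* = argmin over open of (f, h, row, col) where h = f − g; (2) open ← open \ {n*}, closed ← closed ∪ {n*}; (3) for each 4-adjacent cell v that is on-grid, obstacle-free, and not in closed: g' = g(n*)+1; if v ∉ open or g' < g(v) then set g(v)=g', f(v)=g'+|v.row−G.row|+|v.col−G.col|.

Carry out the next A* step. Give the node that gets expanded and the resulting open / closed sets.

expanded=(3,4); open=[(1,3) g=1 f=8, (1,4) g=2 f=8, (2,2) g=1 f=8, (2,5) g=2 f=8, (3,3) g=1 f=6, (3,5) g=3 f=8, (4,4) g=3 f=6]; closed=[(2,3), (2,4), (3,4)]

step 1: expand (3,4) (f=6, h=4) → closed; open now [(1,3) g=1 f=8, (1,4) g=2 f=8, (2,2) g=1 f=8, (2,5) g=2 f=8, (3,3) g=1 f=6, (3,5) g=3 f=8, (4,4) g=3 f=6]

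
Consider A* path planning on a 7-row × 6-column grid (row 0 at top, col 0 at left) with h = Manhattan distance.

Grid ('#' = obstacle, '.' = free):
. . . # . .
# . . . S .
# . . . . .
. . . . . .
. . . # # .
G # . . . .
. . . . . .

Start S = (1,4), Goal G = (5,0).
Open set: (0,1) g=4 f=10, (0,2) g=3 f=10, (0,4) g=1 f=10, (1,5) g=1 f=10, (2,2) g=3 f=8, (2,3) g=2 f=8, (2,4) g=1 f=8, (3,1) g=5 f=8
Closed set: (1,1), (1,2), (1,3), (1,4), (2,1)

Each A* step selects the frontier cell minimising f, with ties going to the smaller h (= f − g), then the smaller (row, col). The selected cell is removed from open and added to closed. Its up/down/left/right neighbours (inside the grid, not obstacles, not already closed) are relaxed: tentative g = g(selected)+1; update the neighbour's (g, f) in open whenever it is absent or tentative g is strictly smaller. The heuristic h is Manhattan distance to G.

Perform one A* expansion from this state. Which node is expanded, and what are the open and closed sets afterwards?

step 1: expand (3,1) (f=8, h=3) → closed; open now [(0,1) g=4 f=10, (0,2) g=3 f=10, (0,4) g=1 f=10, (1,5) g=1 f=10, (2,2) g=3 f=8, (2,3) g=2 f=8, (2,4) g=1 f=8, (3,0) g=6 f=8, (3,2) g=6 f=10, (4,1) g=6 f=8]

expanded=(3,1); open=[(0,1) g=4 f=10, (0,2) g=3 f=10, (0,4) g=1 f=10, (1,5) g=1 f=10, (2,2) g=3 f=8, (2,3) g=2 f=8, (2,4) g=1 f=8, (3,0) g=6 f=8, (3,2) g=6 f=10, (4,1) g=6 f=8]; closed=[(1,1), (1,2), (1,3), (1,4), (2,1), (3,1)]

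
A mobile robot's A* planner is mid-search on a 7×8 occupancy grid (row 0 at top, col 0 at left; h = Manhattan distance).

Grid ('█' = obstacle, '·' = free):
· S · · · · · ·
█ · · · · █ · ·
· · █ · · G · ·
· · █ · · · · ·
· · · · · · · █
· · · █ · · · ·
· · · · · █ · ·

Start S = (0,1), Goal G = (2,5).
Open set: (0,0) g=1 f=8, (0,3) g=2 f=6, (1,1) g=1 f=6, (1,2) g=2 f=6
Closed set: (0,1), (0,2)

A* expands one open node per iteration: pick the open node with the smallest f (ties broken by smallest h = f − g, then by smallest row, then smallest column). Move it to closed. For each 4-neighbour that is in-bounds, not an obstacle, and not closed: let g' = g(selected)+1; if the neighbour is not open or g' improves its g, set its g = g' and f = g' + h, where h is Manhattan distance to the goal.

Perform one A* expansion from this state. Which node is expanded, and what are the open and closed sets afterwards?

expanded=(0,3); open=[(0,0) g=1 f=8, (0,4) g=3 f=6, (1,1) g=1 f=6, (1,2) g=2 f=6, (1,3) g=3 f=6]; closed=[(0,1), (0,2), (0,3)]

step 1: expand (0,3) (f=6, h=4) → closed; open now [(0,0) g=1 f=8, (0,4) g=3 f=6, (1,1) g=1 f=6, (1,2) g=2 f=6, (1,3) g=3 f=6]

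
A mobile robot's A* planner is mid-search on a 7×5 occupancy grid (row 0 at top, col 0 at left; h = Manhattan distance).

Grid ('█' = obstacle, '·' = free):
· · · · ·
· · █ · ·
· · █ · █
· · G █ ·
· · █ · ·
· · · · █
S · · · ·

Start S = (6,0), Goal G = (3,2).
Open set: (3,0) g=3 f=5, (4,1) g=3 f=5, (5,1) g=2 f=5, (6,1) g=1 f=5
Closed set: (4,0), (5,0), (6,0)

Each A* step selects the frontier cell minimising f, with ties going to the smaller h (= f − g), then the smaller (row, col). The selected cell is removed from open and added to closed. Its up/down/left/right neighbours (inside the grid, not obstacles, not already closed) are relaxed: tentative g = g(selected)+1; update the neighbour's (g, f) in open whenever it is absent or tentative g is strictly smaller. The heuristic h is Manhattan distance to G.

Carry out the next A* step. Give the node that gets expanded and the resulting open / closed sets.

expanded=(3,0); open=[(2,0) g=4 f=7, (3,1) g=4 f=5, (4,1) g=3 f=5, (5,1) g=2 f=5, (6,1) g=1 f=5]; closed=[(3,0), (4,0), (5,0), (6,0)]

step 1: expand (3,0) (f=5, h=2) → closed; open now [(2,0) g=4 f=7, (3,1) g=4 f=5, (4,1) g=3 f=5, (5,1) g=2 f=5, (6,1) g=1 f=5]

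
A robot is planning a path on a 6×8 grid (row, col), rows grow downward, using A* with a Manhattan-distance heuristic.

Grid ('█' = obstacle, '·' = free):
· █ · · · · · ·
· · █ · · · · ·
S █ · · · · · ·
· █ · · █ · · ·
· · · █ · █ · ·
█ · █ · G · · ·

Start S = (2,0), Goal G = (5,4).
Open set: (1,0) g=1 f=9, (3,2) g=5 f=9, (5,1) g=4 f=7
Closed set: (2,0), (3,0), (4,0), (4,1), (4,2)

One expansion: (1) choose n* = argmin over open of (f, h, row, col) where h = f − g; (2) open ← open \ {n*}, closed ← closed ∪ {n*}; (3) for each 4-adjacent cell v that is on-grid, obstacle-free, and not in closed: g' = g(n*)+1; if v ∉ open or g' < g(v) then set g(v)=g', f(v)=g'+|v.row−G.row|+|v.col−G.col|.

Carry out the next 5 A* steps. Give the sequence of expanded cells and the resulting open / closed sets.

order=[(5,1) → (3,2) → (3,3) → (1,0) → (1,1)]; open=[(0,0) g=2 f=11, (2,2) g=6 f=11, (2,3) g=7 f=11]; closed=[(1,0), (1,1), (2,0), (3,0), (3,2), (3,3), (4,0), (4,1), (4,2), (5,1)]

step 1: expand (5,1) (f=7, h=3) → closed; open now [(1,0) g=1 f=9, (3,2) g=5 f=9]
step 2: expand (3,2) (f=9, h=4) → closed; open now [(1,0) g=1 f=9, (2,2) g=6 f=11, (3,3) g=6 f=9]
step 3: expand (3,3) (f=9, h=3) → closed; open now [(1,0) g=1 f=9, (2,2) g=6 f=11, (2,3) g=7 f=11]
step 4: expand (1,0) (f=9, h=8) → closed; open now [(0,0) g=2 f=11, (1,1) g=2 f=9, (2,2) g=6 f=11, (2,3) g=7 f=11]
step 5: expand (1,1) (f=9, h=7) → closed; open now [(0,0) g=2 f=11, (2,2) g=6 f=11, (2,3) g=7 f=11]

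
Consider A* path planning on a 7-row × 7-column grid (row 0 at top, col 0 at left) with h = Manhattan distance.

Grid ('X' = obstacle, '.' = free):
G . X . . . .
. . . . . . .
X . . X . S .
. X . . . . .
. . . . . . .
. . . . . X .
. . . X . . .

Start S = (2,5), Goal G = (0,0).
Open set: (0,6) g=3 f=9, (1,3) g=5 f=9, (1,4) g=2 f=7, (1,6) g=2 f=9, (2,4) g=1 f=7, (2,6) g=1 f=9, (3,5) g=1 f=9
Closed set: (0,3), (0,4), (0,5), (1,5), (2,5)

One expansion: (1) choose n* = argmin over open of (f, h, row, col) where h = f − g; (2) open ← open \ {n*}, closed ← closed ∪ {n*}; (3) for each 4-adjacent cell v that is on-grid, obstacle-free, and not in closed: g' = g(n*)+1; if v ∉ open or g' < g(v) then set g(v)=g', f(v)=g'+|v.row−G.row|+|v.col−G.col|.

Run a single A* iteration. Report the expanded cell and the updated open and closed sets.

expanded=(1,4); open=[(0,6) g=3 f=9, (1,3) g=3 f=7, (1,6) g=2 f=9, (2,4) g=1 f=7, (2,6) g=1 f=9, (3,5) g=1 f=9]; closed=[(0,3), (0,4), (0,5), (1,4), (1,5), (2,5)]

step 1: expand (1,4) (f=7, h=5) → closed; open now [(0,6) g=3 f=9, (1,3) g=3 f=7, (1,6) g=2 f=9, (2,4) g=1 f=7, (2,6) g=1 f=9, (3,5) g=1 f=9]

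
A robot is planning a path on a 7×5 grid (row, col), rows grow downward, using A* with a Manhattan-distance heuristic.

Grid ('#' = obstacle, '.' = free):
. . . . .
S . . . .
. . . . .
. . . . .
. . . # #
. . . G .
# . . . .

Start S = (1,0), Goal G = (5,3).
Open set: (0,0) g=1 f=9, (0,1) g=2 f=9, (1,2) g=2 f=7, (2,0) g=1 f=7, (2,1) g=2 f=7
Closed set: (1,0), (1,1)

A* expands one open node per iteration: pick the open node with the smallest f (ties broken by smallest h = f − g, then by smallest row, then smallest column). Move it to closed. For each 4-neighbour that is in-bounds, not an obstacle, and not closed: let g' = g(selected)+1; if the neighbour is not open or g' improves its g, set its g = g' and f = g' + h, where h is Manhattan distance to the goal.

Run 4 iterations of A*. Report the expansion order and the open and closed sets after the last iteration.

step 1: expand (1,2) (f=7, h=5) → closed; open now [(0,0) g=1 f=9, (0,1) g=2 f=9, (0,2) g=3 f=9, (1,3) g=3 f=7, (2,0) g=1 f=7, (2,1) g=2 f=7, (2,2) g=3 f=7]
step 2: expand (1,3) (f=7, h=4) → closed; open now [(0,0) g=1 f=9, (0,1) g=2 f=9, (0,2) g=3 f=9, (0,3) g=4 f=9, (1,4) g=4 f=9, (2,0) g=1 f=7, (2,1) g=2 f=7, (2,2) g=3 f=7, (2,3) g=4 f=7]
step 3: expand (2,3) (f=7, h=3) → closed; open now [(0,0) g=1 f=9, (0,1) g=2 f=9, (0,2) g=3 f=9, (0,3) g=4 f=9, (1,4) g=4 f=9, (2,0) g=1 f=7, (2,1) g=2 f=7, (2,2) g=3 f=7, (2,4) g=5 f=9, (3,3) g=5 f=7]
step 4: expand (3,3) (f=7, h=2) → closed; open now [(0,0) g=1 f=9, (0,1) g=2 f=9, (0,2) g=3 f=9, (0,3) g=4 f=9, (1,4) g=4 f=9, (2,0) g=1 f=7, (2,1) g=2 f=7, (2,2) g=3 f=7, (2,4) g=5 f=9, (3,2) g=6 f=9, (3,4) g=6 f=9]

order=[(1,2) → (1,3) → (2,3) → (3,3)]; open=[(0,0) g=1 f=9, (0,1) g=2 f=9, (0,2) g=3 f=9, (0,3) g=4 f=9, (1,4) g=4 f=9, (2,0) g=1 f=7, (2,1) g=2 f=7, (2,2) g=3 f=7, (2,4) g=5 f=9, (3,2) g=6 f=9, (3,4) g=6 f=9]; closed=[(1,0), (1,1), (1,2), (1,3), (2,3), (3,3)]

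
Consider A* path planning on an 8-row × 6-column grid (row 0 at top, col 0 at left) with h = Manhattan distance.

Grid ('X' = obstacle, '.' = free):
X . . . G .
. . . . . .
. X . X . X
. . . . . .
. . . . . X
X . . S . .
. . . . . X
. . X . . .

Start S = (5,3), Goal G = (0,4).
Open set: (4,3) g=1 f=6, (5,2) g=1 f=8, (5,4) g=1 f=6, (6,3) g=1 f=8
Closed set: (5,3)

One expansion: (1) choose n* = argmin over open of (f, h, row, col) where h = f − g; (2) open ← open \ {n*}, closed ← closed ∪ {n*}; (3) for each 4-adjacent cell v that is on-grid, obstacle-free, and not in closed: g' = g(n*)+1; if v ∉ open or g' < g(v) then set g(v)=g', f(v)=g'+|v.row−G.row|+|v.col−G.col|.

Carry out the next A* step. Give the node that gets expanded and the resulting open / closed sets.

expanded=(4,3); open=[(3,3) g=2 f=6, (4,2) g=2 f=8, (4,4) g=2 f=6, (5,2) g=1 f=8, (5,4) g=1 f=6, (6,3) g=1 f=8]; closed=[(4,3), (5,3)]

step 1: expand (4,3) (f=6, h=5) → closed; open now [(3,3) g=2 f=6, (4,2) g=2 f=8, (4,4) g=2 f=6, (5,2) g=1 f=8, (5,4) g=1 f=6, (6,3) g=1 f=8]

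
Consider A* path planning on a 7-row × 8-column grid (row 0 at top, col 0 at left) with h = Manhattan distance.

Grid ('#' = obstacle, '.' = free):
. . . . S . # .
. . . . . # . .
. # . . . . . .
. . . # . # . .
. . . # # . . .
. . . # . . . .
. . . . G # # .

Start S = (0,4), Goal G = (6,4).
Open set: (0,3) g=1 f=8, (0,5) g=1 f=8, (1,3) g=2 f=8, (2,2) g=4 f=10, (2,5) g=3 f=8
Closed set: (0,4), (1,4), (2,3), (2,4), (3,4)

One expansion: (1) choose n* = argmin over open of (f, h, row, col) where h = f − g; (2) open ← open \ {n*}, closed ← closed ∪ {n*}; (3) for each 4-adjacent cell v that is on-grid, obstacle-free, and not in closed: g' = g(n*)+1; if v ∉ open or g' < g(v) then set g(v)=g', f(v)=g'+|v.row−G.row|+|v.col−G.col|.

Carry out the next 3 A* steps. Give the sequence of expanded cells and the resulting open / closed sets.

step 1: expand (2,5) (f=8, h=5) → closed; open now [(0,3) g=1 f=8, (0,5) g=1 f=8, (1,3) g=2 f=8, (2,2) g=4 f=10, (2,6) g=4 f=10]
step 2: expand (1,3) (f=8, h=6) → closed; open now [(0,3) g=1 f=8, (0,5) g=1 f=8, (1,2) g=3 f=10, (2,2) g=4 f=10, (2,6) g=4 f=10]
step 3: expand (0,3) (f=8, h=7) → closed; open now [(0,2) g=2 f=10, (0,5) g=1 f=8, (1,2) g=3 f=10, (2,2) g=4 f=10, (2,6) g=4 f=10]

order=[(2,5) → (1,3) → (0,3)]; open=[(0,2) g=2 f=10, (0,5) g=1 f=8, (1,2) g=3 f=10, (2,2) g=4 f=10, (2,6) g=4 f=10]; closed=[(0,3), (0,4), (1,3), (1,4), (2,3), (2,4), (2,5), (3,4)]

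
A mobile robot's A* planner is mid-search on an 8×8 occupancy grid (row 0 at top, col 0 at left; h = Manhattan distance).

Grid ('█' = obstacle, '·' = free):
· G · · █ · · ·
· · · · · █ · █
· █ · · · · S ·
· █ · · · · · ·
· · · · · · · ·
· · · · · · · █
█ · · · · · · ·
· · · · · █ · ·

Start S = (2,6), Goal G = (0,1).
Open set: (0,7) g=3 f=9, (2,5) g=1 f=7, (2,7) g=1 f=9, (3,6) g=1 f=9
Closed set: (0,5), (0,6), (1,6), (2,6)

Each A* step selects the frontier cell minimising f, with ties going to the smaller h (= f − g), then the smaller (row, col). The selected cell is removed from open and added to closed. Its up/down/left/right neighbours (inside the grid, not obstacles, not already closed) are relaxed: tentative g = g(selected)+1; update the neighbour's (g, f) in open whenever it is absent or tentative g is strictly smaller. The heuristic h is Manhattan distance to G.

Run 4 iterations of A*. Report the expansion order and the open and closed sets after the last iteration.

step 1: expand (2,5) (f=7, h=6) → closed; open now [(0,7) g=3 f=9, (2,4) g=2 f=7, (2,7) g=1 f=9, (3,5) g=2 f=9, (3,6) g=1 f=9]
step 2: expand (2,4) (f=7, h=5) → closed; open now [(0,7) g=3 f=9, (1,4) g=3 f=7, (2,3) g=3 f=7, (2,7) g=1 f=9, (3,4) g=3 f=9, (3,5) g=2 f=9, (3,6) g=1 f=9]
step 3: expand (1,4) (f=7, h=4) → closed; open now [(0,7) g=3 f=9, (1,3) g=4 f=7, (2,3) g=3 f=7, (2,7) g=1 f=9, (3,4) g=3 f=9, (3,5) g=2 f=9, (3,6) g=1 f=9]
step 4: expand (1,3) (f=7, h=3) → closed; open now [(0,3) g=5 f=7, (0,7) g=3 f=9, (1,2) g=5 f=7, (2,3) g=3 f=7, (2,7) g=1 f=9, (3,4) g=3 f=9, (3,5) g=2 f=9, (3,6) g=1 f=9]

order=[(2,5) → (2,4) → (1,4) → (1,3)]; open=[(0,3) g=5 f=7, (0,7) g=3 f=9, (1,2) g=5 f=7, (2,3) g=3 f=7, (2,7) g=1 f=9, (3,4) g=3 f=9, (3,5) g=2 f=9, (3,6) g=1 f=9]; closed=[(0,5), (0,6), (1,3), (1,4), (1,6), (2,4), (2,5), (2,6)]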